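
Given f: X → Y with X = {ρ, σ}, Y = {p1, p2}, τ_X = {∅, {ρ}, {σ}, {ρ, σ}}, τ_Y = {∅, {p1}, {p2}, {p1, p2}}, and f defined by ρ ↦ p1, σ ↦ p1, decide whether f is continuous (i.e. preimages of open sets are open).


f IS continuous.

Compute f^{-1}(U) for each U ∈ τ_Y:
  U = ∅: f^{-1}(U) = ∅ ∈ τ_X ✓.
  U = {p1}: f^{-1}(U) = {ρ, σ} ∈ τ_X ✓.
  U = {p2}: f^{-1}(U) = ∅ ∈ τ_X ✓.
  U = {p1, p2}: f^{-1}(U) = {ρ, σ} ∈ τ_X ✓.
Every preimage lies in τ_X, so f IS continuous.


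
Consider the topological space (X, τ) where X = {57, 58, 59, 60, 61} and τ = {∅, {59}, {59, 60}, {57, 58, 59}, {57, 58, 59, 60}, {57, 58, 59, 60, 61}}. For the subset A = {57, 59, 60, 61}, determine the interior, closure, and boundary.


int(A) = {59, 60}, cl(A) = {57, 58, 59, 60, 61}, ∂A = {57, 58, 61}.

Closed sets in (X, τ) are complements of opens:
  closed(X, τ) = {∅, {61}, {60, 61}, {57, 58, 61}, {57, 58, 60, 61}, {57, 58, 59, 60, 61}}.
int(A) = ⋃ {U ∈ τ : U ⊆ A}. Opens contained in A: ∅, {59}, {59, 60}.
Taking the union of these: int(A) = {59, 60}.
cl(A) = ⋂ {C closed : A ⊆ C}. Closed sets containing A: {57, 58, 59, 60, 61}.
Intersecting these: cl(A) = {57, 58, 59, 60, 61}.
∂A = cl(A) ∖ int(A) = {57, 58, 59, 60, 61} ∖ {59, 60} = {57, 58, 61}.


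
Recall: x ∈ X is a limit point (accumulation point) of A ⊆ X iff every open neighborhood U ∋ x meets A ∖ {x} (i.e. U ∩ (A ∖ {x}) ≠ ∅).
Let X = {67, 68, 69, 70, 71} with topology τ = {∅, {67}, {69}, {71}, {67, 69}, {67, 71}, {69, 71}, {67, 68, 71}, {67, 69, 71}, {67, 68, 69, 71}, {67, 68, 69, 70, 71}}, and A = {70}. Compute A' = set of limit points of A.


A' = ∅

For each x ∈ X, list the open sets U ∈ τ with x ∈ U, then check whether U ∩ (A ∖ {x}) ≠ ∅ for every such U.
  x = 67: open {67} ∋ x has {67} ∩ (A ∖ {67}) = ∅, so x is NOT a limit point.
  x = 68: open {67, 68, 71} ∋ x has {67, 68, 71} ∩ (A ∖ {68}) = ∅, so x is NOT a limit point.
  x = 69: open {69} ∋ x has {69} ∩ (A ∖ {69}) = ∅, so x is NOT a limit point.
  x = 70: open {67, 68, 69, 70, 71} ∋ x has {67, 68, 69, 70, 71} ∩ (A ∖ {70}) = ∅, so x is NOT a limit point.
  x = 71: open {71} ∋ x has {71} ∩ (A ∖ {71}) = ∅, so x is NOT a limit point.
Collecting: A' = ∅.


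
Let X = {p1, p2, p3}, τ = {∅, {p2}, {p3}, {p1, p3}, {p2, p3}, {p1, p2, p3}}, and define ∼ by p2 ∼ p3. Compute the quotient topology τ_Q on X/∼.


X/∼ = {[p1], [p2=p3]}; |τ_Q| = 3.

Equivalence classes: [p1], [p2=p3].
Quotient map π: X → X/∼ sends p1 ↦ [p1], p2 ↦ [p2=p3], p3 ↦ [p2=p3].
For each subset V ⊆ X/∼, compute π^{-1}(V) ⊆ X and check whether π^{-1}(V) ∈ τ. V is open in τ_Q iff π^{-1}(V) ∈ τ.
  V = {}: π^{-1}(V) = ∅ ∈ τ ✓.
  V = {[p1]}: π^{-1}(V) = {p1} ∉ τ ✗.
  V = {[p2=p3]}: π^{-1}(V) = {p2, p3} ∈ τ ✓.
  V = {[p1], [p2=p3]}: π^{-1}(V) = {p1, p2, p3} ∈ τ ✓.
Open sets in the quotient: τ_Q = {{}, {[p2=p3]}, {[p1], [p2=p3]}} (3 elements).


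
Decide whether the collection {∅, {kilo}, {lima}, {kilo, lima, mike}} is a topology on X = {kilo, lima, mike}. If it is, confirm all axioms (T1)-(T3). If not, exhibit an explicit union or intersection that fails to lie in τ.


τ is NOT a topology on X.

Axiom (T1): ∅ ∈ τ? Yes; X ∈ τ? Yes.
Axiom (T2/T3): check pairwise unions and intersections of members of τ.
Counterexample for (T2): {kilo} ∪ {lima} = {kilo, lima} ∉ τ. Therefore τ is NOT a topology.


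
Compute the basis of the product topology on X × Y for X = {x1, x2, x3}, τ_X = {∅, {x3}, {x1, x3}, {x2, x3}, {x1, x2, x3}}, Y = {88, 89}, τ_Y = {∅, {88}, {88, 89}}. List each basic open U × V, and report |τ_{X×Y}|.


Basis B = {∅ × ∅, {x3} × {88}, {x1, x3} × {88}, {x2, x3} × {88}, {x3} × {88, 89}, {x1, x2, x3} × {88}, {x1, x3} × {88, 89}, {x2, x3} × {88, 89}, {x1, x2, x3} × {88, 89}}; |τ_{X×Y}| = 14.

Enumerate products U × V with U ∈ τ_X, V ∈ τ_Y (deduplicated):
  ∅ × ∅ = {} (∅)
  {x3} × {88} = {(x3,88)}
  {x1, x3} × {88} = {(x1,88), (x3,88)}
  {x2, x3} × {88} = {(x2,88), (x3,88)}
  {x3} × {88, 89} = {(x3,88), (x3,89)}
  {x1, x2, x3} × {88} = {(x1,88), (x2,88), (x3,88)}
  {x1, x3} × {88, 89} = {(x1,88), (x1,89), (x3,88), (x3,89)}
  {x2, x3} × {88, 89} = {(x2,88), (x2,89), (x3,88), (x3,89)}
  {x1, x2, x3} × {88, 89} = {(x1,88), (x1,89), (x2,88), (x2,89), (x3,88), (x3,89)}
These 9 distinct sets form the basis B.
Close under arbitrary unions to get τ_{X×Y}; counting gives |τ_{X×Y}| = 14.


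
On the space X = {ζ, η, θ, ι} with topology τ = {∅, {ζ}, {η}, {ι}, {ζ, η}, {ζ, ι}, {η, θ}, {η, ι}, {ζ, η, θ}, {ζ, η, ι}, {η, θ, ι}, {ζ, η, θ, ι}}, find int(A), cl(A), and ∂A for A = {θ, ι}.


int(A) = {ι}, cl(A) = {θ, ι}, ∂A = {θ}.

Closed sets in (X, τ) are complements of opens:
  closed(X, τ) = {∅, {ζ}, {θ}, {ι}, {ζ, θ}, {ζ, ι}, {η, θ}, {θ, ι}, {ζ, η, θ}, {ζ, θ, ι}, {η, θ, ι}, {ζ, η, θ, ι}}.
int(A) = ⋃ {U ∈ τ : U ⊆ A}. Opens contained in A: ∅, {ι}.
Taking the union of these: int(A) = {ι}.
cl(A) = ⋂ {C closed : A ⊆ C}. Closed sets containing A: {θ, ι}, {ζ, θ, ι}, {η, θ, ι}, {ζ, η, θ, ι}.
Intersecting these: cl(A) = {θ, ι}.
∂A = cl(A) ∖ int(A) = {θ, ι} ∖ {ι} = {θ}.


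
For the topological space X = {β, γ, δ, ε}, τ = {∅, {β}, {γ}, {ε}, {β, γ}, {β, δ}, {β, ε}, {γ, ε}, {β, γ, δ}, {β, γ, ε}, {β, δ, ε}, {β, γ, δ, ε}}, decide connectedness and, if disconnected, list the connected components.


(X, τ) is disconnected; components = [{γ}, {ε}, {β, δ}].

Find clopen sets (U ∈ τ with X ∖ U ∈ τ):
  U = ∅, X ∖ U = {β, γ, δ, ε} — both open, so U is clopen.
  U = {γ}, X ∖ U = {β, δ, ε} — both open, so U is clopen.
  U = {ε}, X ∖ U = {β, γ, δ} — both open, so U is clopen.
  U = {β, δ}, X ∖ U = {γ, ε} — both open, so U is clopen.
  U = {γ, ε}, X ∖ U = {β, δ} — both open, so U is clopen.
  U = {β, γ, δ}, X ∖ U = {ε} — both open, so U is clopen.
  U = {β, δ, ε}, X ∖ U = {γ} — both open, so U is clopen.
  U = {β, γ, δ, ε}, X ∖ U = ∅ — both open, so U is clopen.
Nontrivial clopen(s) exist: e.g. {β, δ, ε}. So (X, τ) is disconnected.
Compute connected components by grouping points that agree on all clopens:
  component: {γ}
  component: {ε}
  component: {β, δ}


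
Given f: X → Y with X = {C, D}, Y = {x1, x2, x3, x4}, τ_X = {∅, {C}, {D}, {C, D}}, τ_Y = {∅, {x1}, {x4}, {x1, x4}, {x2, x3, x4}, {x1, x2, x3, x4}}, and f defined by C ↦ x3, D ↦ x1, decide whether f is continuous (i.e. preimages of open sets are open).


f IS continuous.

Compute f^{-1}(U) for each U ∈ τ_Y:
  U = ∅: f^{-1}(U) = ∅ ∈ τ_X ✓.
  U = {x1}: f^{-1}(U) = {D} ∈ τ_X ✓.
  U = {x4}: f^{-1}(U) = ∅ ∈ τ_X ✓.
  U = {x1, x4}: f^{-1}(U) = {D} ∈ τ_X ✓.
  U = {x2, x3, x4}: f^{-1}(U) = {C} ∈ τ_X ✓.
  U = {x1, x2, x3, x4}: f^{-1}(U) = {C, D} ∈ τ_X ✓.
Every preimage lies in τ_X, so f IS continuous.


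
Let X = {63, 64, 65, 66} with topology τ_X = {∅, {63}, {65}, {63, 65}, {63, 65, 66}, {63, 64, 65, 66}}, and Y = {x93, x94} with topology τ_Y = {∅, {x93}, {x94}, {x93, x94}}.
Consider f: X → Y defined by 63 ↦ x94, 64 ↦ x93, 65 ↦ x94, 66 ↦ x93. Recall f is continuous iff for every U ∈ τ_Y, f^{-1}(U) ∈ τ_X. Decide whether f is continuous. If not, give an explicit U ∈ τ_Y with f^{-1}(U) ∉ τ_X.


f is NOT continuous.

Compute f^{-1}(U) for each U ∈ τ_Y:
  U = ∅: f^{-1}(U) = ∅ ∈ τ_X ✓.
  U = {x93}: f^{-1}(U) = {64, 66} ∉ τ_X ✗.
  U = {x94}: f^{-1}(U) = {63, 65} ∈ τ_X ✓.
  U = {x93, x94}: f^{-1}(U) = {63, 64, 65, 66} ∈ τ_X ✓.
Found U = {x93} with f^{-1}(U) = {64, 66} not in τ_X. Therefore f is NOT continuous.


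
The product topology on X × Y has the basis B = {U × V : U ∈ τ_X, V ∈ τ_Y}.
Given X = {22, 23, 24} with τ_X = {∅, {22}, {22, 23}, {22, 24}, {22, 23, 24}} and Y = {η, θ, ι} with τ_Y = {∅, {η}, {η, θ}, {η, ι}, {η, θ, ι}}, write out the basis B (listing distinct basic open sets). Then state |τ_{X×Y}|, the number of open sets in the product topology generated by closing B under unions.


Basis B = {∅ × ∅, {22} × {η}, {22} × {η, θ}, {22} × {η, ι}, {22, 23} × {η}, {22, 24} × {η}, {22} × {η, θ, ι}, {22, 23, 24} × {η}, {22, 23} × {η, θ}, {22, 24} × {η, θ}, {22, 23} × {η, ι}, {22, 24} × {η, ι}, {22, 23} × {η, θ, ι}, {22, 24} × {η, θ, ι}, {22, 23, 24} × {η, θ}, {22, 23, 24} × {η, ι}, {22, 23, 24} × {η, θ, ι}}; |τ_{X×Y}| = 48.

Enumerate products U × V with U ∈ τ_X, V ∈ τ_Y (deduplicated):
  ∅ × ∅ = {} (∅)
  {22} × {η} = {(22,η)}
  {22} × {η, θ} = {(22,η), (22,θ)}
  {22} × {η, ι} = {(22,η), (22,ι)}
  {22, 23} × {η} = {(22,η), (23,η)}
  {22, 24} × {η} = {(22,η), (24,η)}
  {22} × {η, θ, ι} = {(22,η), (22,θ), (22,ι)}
  {22, 23, 24} × {η} = {(22,η), (23,η), (24,η)}
  {22, 23} × {η, θ} = {(22,η), (22,θ), (23,η), (23,θ)}
  {22, 24} × {η, θ} = {(22,η), (22,θ), (24,η), (24,θ)}
  {22, 23} × {η, ι} = {(22,η), (22,ι), (23,η), (23,ι)}
  {22, 24} × {η, ι} = {(22,η), (22,ι), (24,η), (24,ι)}
  {22, 23} × {η, θ, ι} = {(22,η), (22,θ), (22,ι), (23,η), (23,θ), (23,ι)}
  {22, 24} × {η, θ, ι} = {(22,η), (22,θ), (22,ι), (24,η), (24,θ), (24,ι)}
  {22, 23, 24} × {η, θ} = {(22,η), (22,θ), (23,η), (23,θ), (24,η), (24,θ)}
  {22, 23, 24} × {η, ι} = {(22,η), (22,ι), (23,η), (23,ι), (24,η), (24,ι)}
  {22, 23, 24} × {η, θ, ι} = {(22,η), (22,θ), (22,ι), (23,η), (23,θ), (23,ι), (24,η), (24,θ), (24,ι)}
These 17 distinct sets form the basis B.
Close under arbitrary unions to get τ_{X×Y}; counting gives |τ_{X×Y}| = 48.


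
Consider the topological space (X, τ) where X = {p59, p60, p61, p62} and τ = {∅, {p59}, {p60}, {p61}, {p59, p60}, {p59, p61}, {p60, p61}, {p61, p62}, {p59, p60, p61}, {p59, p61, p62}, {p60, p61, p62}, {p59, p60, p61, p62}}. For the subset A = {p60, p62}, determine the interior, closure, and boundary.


int(A) = {p60}, cl(A) = {p60, p62}, ∂A = {p62}.

Closed sets in (X, τ) are complements of opens:
  closed(X, τ) = {∅, {p59}, {p60}, {p62}, {p59, p60}, {p59, p62}, {p60, p62}, {p61, p62}, {p59, p60, p62}, {p59, p61, p62}, {p60, p61, p62}, {p59, p60, p61, p62}}.
int(A) = ⋃ {U ∈ τ : U ⊆ A}. Opens contained in A: ∅, {p60}.
Taking the union of these: int(A) = {p60}.
cl(A) = ⋂ {C closed : A ⊆ C}. Closed sets containing A: {p60, p62}, {p59, p60, p62}, {p60, p61, p62}, {p59, p60, p61, p62}.
Intersecting these: cl(A) = {p60, p62}.
∂A = cl(A) ∖ int(A) = {p60, p62} ∖ {p60} = {p62}.


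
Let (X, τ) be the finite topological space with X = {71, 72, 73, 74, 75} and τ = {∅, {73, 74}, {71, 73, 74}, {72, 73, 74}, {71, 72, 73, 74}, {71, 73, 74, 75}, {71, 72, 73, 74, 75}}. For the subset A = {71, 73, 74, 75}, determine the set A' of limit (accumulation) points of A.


A' = {71, 72, 73, 74, 75}

For each x ∈ X, list the open sets U ∈ τ with x ∈ U, then check whether U ∩ (A ∖ {x}) ≠ ∅ for every such U.
  x = 71: opens ∋ x are {71, 73, 74}, {71, 72, 73, 74}, {71, 73, 74, 75}, {71, 72, 73, 74, 75}; each meets A ∖ {71}, so x IS a limit point.
  x = 72: opens ∋ x are {72, 73, 74}, {71, 72, 73, 74}, {71, 72, 73, 74, 75}; each meets A ∖ {72}, so x IS a limit point.
  x = 73: opens ∋ x are {73, 74}, {71, 73, 74}, {72, 73, 74}, {71, 72, 73, 74}, {71, 73, 74, 75}, {71, 72, 73, 74, 75}; each meets A ∖ {73}, so x IS a limit point.
  x = 74: opens ∋ x are {73, 74}, {71, 73, 74}, {72, 73, 74}, {71, 72, 73, 74}, {71, 73, 74, 75}, {71, 72, 73, 74, 75}; each meets A ∖ {74}, so x IS a limit point.
  x = 75: opens ∋ x are {71, 73, 74, 75}, {71, 72, 73, 74, 75}; each meets A ∖ {75}, so x IS a limit point.
Collecting: A' = {71, 72, 73, 74, 75}.


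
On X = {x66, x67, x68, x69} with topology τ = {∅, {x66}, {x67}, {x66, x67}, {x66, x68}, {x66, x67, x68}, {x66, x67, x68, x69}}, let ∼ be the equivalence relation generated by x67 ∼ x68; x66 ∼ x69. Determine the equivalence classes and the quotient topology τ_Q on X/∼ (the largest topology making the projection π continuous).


X/∼ = {[x66=x69], [x67=x68]}; |τ_Q| = 2.

Equivalence classes: [x66=x69], [x67=x68].
Quotient map π: X → X/∼ sends x66 ↦ [x66=x69], x67 ↦ [x67=x68], x68 ↦ [x67=x68], x69 ↦ [x66=x69].
For each subset V ⊆ X/∼, compute π^{-1}(V) ⊆ X and check whether π^{-1}(V) ∈ τ. V is open in τ_Q iff π^{-1}(V) ∈ τ.
  V = {}: π^{-1}(V) = ∅ ∈ τ ✓.
  V = {[x66=x69]}: π^{-1}(V) = {x66, x69} ∉ τ ✗.
  V = {[x67=x68]}: π^{-1}(V) = {x67, x68} ∉ τ ✗.
  V = {[x66=x69], [x67=x68]}: π^{-1}(V) = {x66, x67, x68, x69} ∈ τ ✓.
Open sets in the quotient: τ_Q = {{}, {[x66=x69], [x67=x68]}} (2 elements).


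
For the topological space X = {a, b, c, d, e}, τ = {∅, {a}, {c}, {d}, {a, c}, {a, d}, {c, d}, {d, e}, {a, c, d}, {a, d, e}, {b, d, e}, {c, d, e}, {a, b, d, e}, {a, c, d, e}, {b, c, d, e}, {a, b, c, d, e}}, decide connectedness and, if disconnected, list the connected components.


(X, τ) is disconnected; components = [{a}, {c}, {b, d, e}].

Find clopen sets (U ∈ τ with X ∖ U ∈ τ):
  U = ∅, X ∖ U = {a, b, c, d, e} — both open, so U is clopen.
  U = {a}, X ∖ U = {b, c, d, e} — both open, so U is clopen.
  U = {c}, X ∖ U = {a, b, d, e} — both open, so U is clopen.
  U = {a, c}, X ∖ U = {b, d, e} — both open, so U is clopen.
  U = {b, d, e}, X ∖ U = {a, c} — both open, so U is clopen.
  U = {a, b, d, e}, X ∖ U = {c} — both open, so U is clopen.
  U = {b, c, d, e}, X ∖ U = {a} — both open, so U is clopen.
  U = {a, b, c, d, e}, X ∖ U = ∅ — both open, so U is clopen.
Nontrivial clopen(s) exist: e.g. {c}. So (X, τ) is disconnected.
Compute connected components by grouping points that agree on all clopens:
  component: {a}
  component: {c}
  component: {b, d, e}


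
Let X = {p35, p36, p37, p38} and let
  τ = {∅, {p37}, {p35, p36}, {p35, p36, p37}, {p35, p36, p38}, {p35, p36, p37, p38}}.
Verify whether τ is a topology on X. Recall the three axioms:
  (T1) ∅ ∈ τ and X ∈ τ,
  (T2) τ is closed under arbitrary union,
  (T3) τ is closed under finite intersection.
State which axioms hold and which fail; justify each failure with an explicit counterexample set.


τ IS a topology on X.

Axiom (T1): ∅ ∈ τ? Yes; X ∈ τ? Yes.
Axiom (T2/T3): check pairwise unions and intersections of members of τ.
All pairwise intersections and unions checked — each lies in τ. Therefore τ satisfies (T1), (T2), (T3): it IS a topology on X.


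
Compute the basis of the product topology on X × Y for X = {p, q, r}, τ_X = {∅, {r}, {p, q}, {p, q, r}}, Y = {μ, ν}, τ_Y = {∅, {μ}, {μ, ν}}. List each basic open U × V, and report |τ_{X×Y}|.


Basis B = {∅ × ∅, {r} × {μ}, {p, q} × {μ}, {r} × {μ, ν}, {p, q, r} × {μ}, {p, q} × {μ, ν}, {p, q, r} × {μ, ν}}; |τ_{X×Y}| = 9.

Enumerate products U × V with U ∈ τ_X, V ∈ τ_Y (deduplicated):
  ∅ × ∅ = {} (∅)
  {r} × {μ} = {(r,μ)}
  {p, q} × {μ} = {(p,μ), (q,μ)}
  {r} × {μ, ν} = {(r,μ), (r,ν)}
  {p, q, r} × {μ} = {(p,μ), (q,μ), (r,μ)}
  {p, q} × {μ, ν} = {(p,μ), (p,ν), (q,μ), (q,ν)}
  {p, q, r} × {μ, ν} = {(p,μ), (p,ν), (q,μ), (q,ν), (r,μ), (r,ν)}
These 7 distinct sets form the basis B.
Close under arbitrary unions to get τ_{X×Y}; counting gives |τ_{X×Y}| = 9.


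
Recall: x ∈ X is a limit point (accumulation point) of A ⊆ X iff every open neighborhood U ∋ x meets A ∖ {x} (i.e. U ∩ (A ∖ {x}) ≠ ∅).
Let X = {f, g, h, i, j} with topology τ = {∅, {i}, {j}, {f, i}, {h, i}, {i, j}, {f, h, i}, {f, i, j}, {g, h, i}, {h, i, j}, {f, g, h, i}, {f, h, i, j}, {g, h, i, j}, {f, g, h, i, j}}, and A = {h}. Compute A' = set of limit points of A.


A' = {g}

For each x ∈ X, list the open sets U ∈ τ with x ∈ U, then check whether U ∩ (A ∖ {x}) ≠ ∅ for every such U.
  x = f: open {f, i} ∋ x has {f, i} ∩ (A ∖ {f}) = ∅, so x is NOT a limit point.
  x = g: opens ∋ x are {g, h, i}, {f, g, h, i}, {g, h, i, j}, {f, g, h, i, j}; each meets A ∖ {g}, so x IS a limit point.
  x = h: open {h, i} ∋ x has {h, i} ∩ (A ∖ {h}) = ∅, so x is NOT a limit point.
  x = i: open {i} ∋ x has {i} ∩ (A ∖ {i}) = ∅, so x is NOT a limit point.
  x = j: open {j} ∋ x has {j} ∩ (A ∖ {j}) = ∅, so x is NOT a limit point.
Collecting: A' = {g}.


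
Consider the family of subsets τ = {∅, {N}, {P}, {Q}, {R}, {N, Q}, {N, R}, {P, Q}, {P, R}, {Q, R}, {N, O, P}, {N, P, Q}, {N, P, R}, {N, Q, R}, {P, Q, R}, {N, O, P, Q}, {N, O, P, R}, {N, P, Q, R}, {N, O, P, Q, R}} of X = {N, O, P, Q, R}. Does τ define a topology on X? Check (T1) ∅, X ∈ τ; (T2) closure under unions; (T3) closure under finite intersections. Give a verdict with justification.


τ is NOT a topology on X.

Axiom (T1): ∅ ∈ τ? Yes; X ∈ τ? Yes.
Axiom (T2/T3): check pairwise unions and intersections of members of τ.
Counterexample for (T2): {N} ∪ {P} = {N, P} ∉ τ. Therefore τ is NOT a topology.


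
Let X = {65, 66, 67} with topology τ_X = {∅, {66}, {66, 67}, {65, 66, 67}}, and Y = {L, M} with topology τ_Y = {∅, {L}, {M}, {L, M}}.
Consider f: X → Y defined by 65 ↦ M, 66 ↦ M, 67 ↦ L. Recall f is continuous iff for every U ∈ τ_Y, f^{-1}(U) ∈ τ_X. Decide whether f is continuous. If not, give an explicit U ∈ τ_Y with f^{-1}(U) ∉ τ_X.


f is NOT continuous.

Compute f^{-1}(U) for each U ∈ τ_Y:
  U = ∅: f^{-1}(U) = ∅ ∈ τ_X ✓.
  U = {L}: f^{-1}(U) = {67} ∉ τ_X ✗.
  U = {M}: f^{-1}(U) = {65, 66} ∉ τ_X ✗.
  U = {L, M}: f^{-1}(U) = {65, 66, 67} ∈ τ_X ✓.
Found U = {L} with f^{-1}(U) = {67} not in τ_X. Therefore f is NOT continuous.


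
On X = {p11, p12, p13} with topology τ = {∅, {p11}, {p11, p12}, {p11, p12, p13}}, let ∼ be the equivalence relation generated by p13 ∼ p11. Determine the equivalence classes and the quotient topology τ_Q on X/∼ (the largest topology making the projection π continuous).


X/∼ = {[p11=p13], [p12]}; |τ_Q| = 2.

Equivalence classes: [p11=p13], [p12].
Quotient map π: X → X/∼ sends p11 ↦ [p11=p13], p12 ↦ [p12], p13 ↦ [p11=p13].
For each subset V ⊆ X/∼, compute π^{-1}(V) ⊆ X and check whether π^{-1}(V) ∈ τ. V is open in τ_Q iff π^{-1}(V) ∈ τ.
  V = {}: π^{-1}(V) = ∅ ∈ τ ✓.
  V = {[p11=p13]}: π^{-1}(V) = {p11, p13} ∉ τ ✗.
  V = {[p12]}: π^{-1}(V) = {p12} ∉ τ ✗.
  V = {[p11=p13], [p12]}: π^{-1}(V) = {p11, p12, p13} ∈ τ ✓.
Open sets in the quotient: τ_Q = {{}, {[p11=p13], [p12]}} (2 elements).


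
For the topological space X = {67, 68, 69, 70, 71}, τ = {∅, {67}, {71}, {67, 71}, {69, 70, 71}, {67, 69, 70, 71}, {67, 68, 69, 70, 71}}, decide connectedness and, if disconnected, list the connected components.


(X, τ) is connected.

Find clopen sets (U ∈ τ with X ∖ U ∈ τ):
  U = ∅, X ∖ U = {67, 68, 69, 70, 71} — both open, so U is clopen.
  U = {67, 68, 69, 70, 71}, X ∖ U = ∅ — both open, so U is clopen.
Only trivial clopens (∅ and X) exist, so (X, τ) is connected.
Compute connected components by grouping points that agree on all clopens:
  component: {67, 68, 69, 70, 71}


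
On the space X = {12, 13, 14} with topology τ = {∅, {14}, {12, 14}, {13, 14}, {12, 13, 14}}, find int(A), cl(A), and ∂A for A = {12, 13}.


int(A) = ∅, cl(A) = {12, 13}, ∂A = {12, 13}.

Closed sets in (X, τ) are complements of opens:
  closed(X, τ) = {∅, {12}, {13}, {12, 13}, {12, 13, 14}}.
int(A) = ⋃ {U ∈ τ : U ⊆ A}. Opens contained in A: ∅.
Taking the union of these: int(A) = ∅.
cl(A) = ⋂ {C closed : A ⊆ C}. Closed sets containing A: {12, 13}, {12, 13, 14}.
Intersecting these: cl(A) = {12, 13}.
∂A = cl(A) ∖ int(A) = {12, 13} ∖ ∅ = {12, 13}.


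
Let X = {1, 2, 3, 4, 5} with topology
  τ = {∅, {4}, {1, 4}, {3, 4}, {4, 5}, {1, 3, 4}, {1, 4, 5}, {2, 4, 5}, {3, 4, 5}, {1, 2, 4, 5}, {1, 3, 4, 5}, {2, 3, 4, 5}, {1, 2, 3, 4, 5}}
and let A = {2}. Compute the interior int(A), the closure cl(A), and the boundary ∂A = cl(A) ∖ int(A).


int(A) = ∅, cl(A) = {2}, ∂A = {2}.

Closed sets in (X, τ) are complements of opens:
  closed(X, τ) = {∅, {1}, {2}, {3}, {1, 2}, {1, 3}, {2, 3}, {2, 5}, {1, 2, 3}, {1, 2, 5}, {2, 3, 5}, {1, 2, 3, 5}, {1, 2, 3, 4, 5}}.
int(A) = ⋃ {U ∈ τ : U ⊆ A}. Opens contained in A: ∅.
Taking the union of these: int(A) = ∅.
cl(A) = ⋂ {C closed : A ⊆ C}. Closed sets containing A: {2}, {1, 2}, {2, 3}, {2, 5}, {1, 2, 3}, {1, 2, 5}, {2, 3, 5}, {1, 2, 3, 5}, {1, 2, 3, 4, 5}.
Intersecting these: cl(A) = {2}.
∂A = cl(A) ∖ int(A) = {2} ∖ ∅ = {2}.


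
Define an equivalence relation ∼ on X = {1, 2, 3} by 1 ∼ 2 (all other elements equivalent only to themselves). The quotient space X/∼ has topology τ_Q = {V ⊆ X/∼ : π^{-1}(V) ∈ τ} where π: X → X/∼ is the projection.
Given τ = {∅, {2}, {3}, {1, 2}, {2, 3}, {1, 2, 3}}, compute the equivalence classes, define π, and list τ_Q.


X/∼ = {[1=2], [3]}; |τ_Q| = 4.

Equivalence classes: [1=2], [3].
Quotient map π: X → X/∼ sends 1 ↦ [1=2], 2 ↦ [1=2], 3 ↦ [3].
For each subset V ⊆ X/∼, compute π^{-1}(V) ⊆ X and check whether π^{-1}(V) ∈ τ. V is open in τ_Q iff π^{-1}(V) ∈ τ.
  V = {}: π^{-1}(V) = ∅ ∈ τ ✓.
  V = {[1=2]}: π^{-1}(V) = {1, 2} ∈ τ ✓.
  V = {[3]}: π^{-1}(V) = {3} ∈ τ ✓.
  V = {[1=2], [3]}: π^{-1}(V) = {1, 2, 3} ∈ τ ✓.
Open sets in the quotient: τ_Q = {{}, {[1=2]}, {[3]}, {[1=2], [3]}} (4 elements).


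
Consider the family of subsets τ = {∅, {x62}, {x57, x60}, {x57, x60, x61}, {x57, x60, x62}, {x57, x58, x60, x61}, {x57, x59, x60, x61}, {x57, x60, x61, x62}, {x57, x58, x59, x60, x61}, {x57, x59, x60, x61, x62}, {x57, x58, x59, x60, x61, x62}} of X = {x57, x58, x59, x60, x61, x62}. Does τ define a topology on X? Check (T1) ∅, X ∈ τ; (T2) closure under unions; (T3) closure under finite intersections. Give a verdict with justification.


τ is NOT a topology on X.

Axiom (T1): ∅ ∈ τ? Yes; X ∈ τ? Yes.
Axiom (T2/T3): check pairwise unions and intersections of members of τ.
Counterexample for (T2): {x62} ∪ {x57, x58, x60, x61} = {x57, x58, x60, x61, x62} ∉ τ. Therefore τ is NOT a topology.


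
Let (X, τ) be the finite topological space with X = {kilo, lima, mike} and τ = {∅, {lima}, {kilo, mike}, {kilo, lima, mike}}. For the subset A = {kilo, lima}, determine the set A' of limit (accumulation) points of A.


A' = {mike}

For each x ∈ X, list the open sets U ∈ τ with x ∈ U, then check whether U ∩ (A ∖ {x}) ≠ ∅ for every such U.
  x = kilo: open {kilo, mike} ∋ x has {kilo, mike} ∩ (A ∖ {kilo}) = ∅, so x is NOT a limit point.
  x = lima: open {lima} ∋ x has {lima} ∩ (A ∖ {lima}) = ∅, so x is NOT a limit point.
  x = mike: opens ∋ x are {kilo, mike}, {kilo, lima, mike}; each meets A ∖ {mike}, so x IS a limit point.
Collecting: A' = {mike}.


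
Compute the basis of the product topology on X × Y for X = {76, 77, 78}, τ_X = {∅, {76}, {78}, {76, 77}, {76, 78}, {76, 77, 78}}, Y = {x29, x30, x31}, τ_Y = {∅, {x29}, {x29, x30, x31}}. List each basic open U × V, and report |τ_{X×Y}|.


Basis B = {∅ × ∅, {76} × {x29}, {78} × {x29}, {76, 77} × {x29}, {76, 78} × {x29}, {76} × {x29, x30, x31}, {76, 77, 78} × {x29}, {78} × {x29, x30, x31}, {76, 77} × {x29, x30, x31}, {76, 78} × {x29, x30, x31}, {76, 77, 78} × {x29, x30, x31}}; |τ_{X×Y}| = 18.

Enumerate products U × V with U ∈ τ_X, V ∈ τ_Y (deduplicated):
  ∅ × ∅ = {} (∅)
  {76} × {x29} = {(76,x29)}
  {78} × {x29} = {(78,x29)}
  {76, 77} × {x29} = {(76,x29), (77,x29)}
  {76, 78} × {x29} = {(76,x29), (78,x29)}
  {76} × {x29, x30, x31} = {(76,x29), (76,x30), (76,x31)}
  {76, 77, 78} × {x29} = {(76,x29), (77,x29), (78,x29)}
  {78} × {x29, x30, x31} = {(78,x29), (78,x30), (78,x31)}
  {76, 77} × {x29, x30, x31} = {(76,x29), (76,x30), (76,x31), (77,x29), (77,x30), (77,x31)}
  {76, 78} × {x29, x30, x31} = {(76,x29), (76,x30), (76,x31), (78,x29), (78,x30), (78,x31)}
  {76, 77, 78} × {x29, x30, x31} = {(76,x29), (76,x30), (76,x31), (77,x29), (77,x30), (77,x31), (78,x29), (78,x30), (78,x31)}
These 11 distinct sets form the basis B.
Close under arbitrary unions to get τ_{X×Y}; counting gives |τ_{X×Y}| = 18.


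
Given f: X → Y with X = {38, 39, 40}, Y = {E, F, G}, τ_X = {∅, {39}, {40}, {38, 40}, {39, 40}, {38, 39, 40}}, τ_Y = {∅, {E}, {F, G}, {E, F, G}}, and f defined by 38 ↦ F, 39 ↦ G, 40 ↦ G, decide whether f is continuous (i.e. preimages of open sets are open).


f IS continuous.

Compute f^{-1}(U) for each U ∈ τ_Y:
  U = ∅: f^{-1}(U) = ∅ ∈ τ_X ✓.
  U = {E}: f^{-1}(U) = ∅ ∈ τ_X ✓.
  U = {F, G}: f^{-1}(U) = {38, 39, 40} ∈ τ_X ✓.
  U = {E, F, G}: f^{-1}(U) = {38, 39, 40} ∈ τ_X ✓.
Every preimage lies in τ_X, so f IS continuous.


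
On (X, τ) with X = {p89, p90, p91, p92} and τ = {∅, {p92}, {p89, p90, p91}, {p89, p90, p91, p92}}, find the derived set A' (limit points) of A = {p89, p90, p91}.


A' = {p89, p90, p91}

For each x ∈ X, list the open sets U ∈ τ with x ∈ U, then check whether U ∩ (A ∖ {x}) ≠ ∅ for every such U.
  x = p89: opens ∋ x are {p89, p90, p91}, {p89, p90, p91, p92}; each meets A ∖ {p89}, so x IS a limit point.
  x = p90: opens ∋ x are {p89, p90, p91}, {p89, p90, p91, p92}; each meets A ∖ {p90}, so x IS a limit point.
  x = p91: opens ∋ x are {p89, p90, p91}, {p89, p90, p91, p92}; each meets A ∖ {p91}, so x IS a limit point.
  x = p92: open {p92} ∋ x has {p92} ∩ (A ∖ {p92}) = ∅, so x is NOT a limit point.
Collecting: A' = {p89, p90, p91}.


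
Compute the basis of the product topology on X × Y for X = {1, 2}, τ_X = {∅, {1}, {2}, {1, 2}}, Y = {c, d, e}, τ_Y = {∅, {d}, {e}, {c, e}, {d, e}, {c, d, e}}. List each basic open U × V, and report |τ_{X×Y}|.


Basis B = {∅ × ∅, {1} × {d}, {1} × {e}, {2} × {d}, {2} × {e}, {1} × {c, e}, {1} × {d, e}, {1, 2} × {d}, {1, 2} × {e}, {2} × {c, e}, {2} × {d, e}, {1} × {c, d, e}, {2} × {c, d, e}, {1, 2} × {c, e}, {1, 2} × {d, e}, {1, 2} × {c, d, e}}; |τ_{X×Y}| = 36.

Enumerate products U × V with U ∈ τ_X, V ∈ τ_Y (deduplicated):
  ∅ × ∅ = {} (∅)
  {1} × {d} = {(1,d)}
  {1} × {e} = {(1,e)}
  {2} × {d} = {(2,d)}
  {2} × {e} = {(2,e)}
  {1} × {c, e} = {(1,c), (1,e)}
  {1} × {d, e} = {(1,d), (1,e)}
  {1, 2} × {d} = {(1,d), (2,d)}
  {1, 2} × {e} = {(1,e), (2,e)}
  {2} × {c, e} = {(2,c), (2,e)}
  {2} × {d, e} = {(2,d), (2,e)}
  {1} × {c, d, e} = {(1,c), (1,d), (1,e)}
  {2} × {c, d, e} = {(2,c), (2,d), (2,e)}
  {1, 2} × {c, e} = {(1,c), (1,e), (2,c), (2,e)}
  {1, 2} × {d, e} = {(1,d), (1,e), (2,d), (2,e)}
  {1, 2} × {c, d, e} = {(1,c), (1,d), (1,e), (2,c), (2,d), (2,e)}
These 16 distinct sets form the basis B.
Close under arbitrary unions to get τ_{X×Y}; counting gives |τ_{X×Y}| = 36.


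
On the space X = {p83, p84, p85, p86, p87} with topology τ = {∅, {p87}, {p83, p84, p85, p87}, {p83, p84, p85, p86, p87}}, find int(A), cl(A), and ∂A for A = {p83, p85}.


int(A) = ∅, cl(A) = {p83, p84, p85, p86}, ∂A = {p83, p84, p85, p86}.

Closed sets in (X, τ) are complements of opens:
  closed(X, τ) = {∅, {p86}, {p83, p84, p85, p86}, {p83, p84, p85, p86, p87}}.
int(A) = ⋃ {U ∈ τ : U ⊆ A}. Opens contained in A: ∅.
Taking the union of these: int(A) = ∅.
cl(A) = ⋂ {C closed : A ⊆ C}. Closed sets containing A: {p83, p84, p85, p86}, {p83, p84, p85, p86, p87}.
Intersecting these: cl(A) = {p83, p84, p85, p86}.
∂A = cl(A) ∖ int(A) = {p83, p84, p85, p86} ∖ ∅ = {p83, p84, p85, p86}.


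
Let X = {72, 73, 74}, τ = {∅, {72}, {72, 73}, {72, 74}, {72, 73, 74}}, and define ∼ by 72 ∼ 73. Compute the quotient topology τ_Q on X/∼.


X/∼ = {[72=73], [74]}; |τ_Q| = 3.

Equivalence classes: [72=73], [74].
Quotient map π: X → X/∼ sends 72 ↦ [72=73], 73 ↦ [72=73], 74 ↦ [74].
For each subset V ⊆ X/∼, compute π^{-1}(V) ⊆ X and check whether π^{-1}(V) ∈ τ. V is open in τ_Q iff π^{-1}(V) ∈ τ.
  V = {}: π^{-1}(V) = ∅ ∈ τ ✓.
  V = {[72=73]}: π^{-1}(V) = {72, 73} ∈ τ ✓.
  V = {[74]}: π^{-1}(V) = {74} ∉ τ ✗.
  V = {[72=73], [74]}: π^{-1}(V) = {72, 73, 74} ∈ τ ✓.
Open sets in the quotient: τ_Q = {{}, {[72=73]}, {[72=73], [74]}} (3 elements).


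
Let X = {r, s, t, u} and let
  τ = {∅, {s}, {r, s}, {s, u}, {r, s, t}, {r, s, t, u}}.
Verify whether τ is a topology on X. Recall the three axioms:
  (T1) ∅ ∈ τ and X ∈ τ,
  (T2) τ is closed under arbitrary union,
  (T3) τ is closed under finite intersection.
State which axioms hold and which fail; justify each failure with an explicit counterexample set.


τ is NOT a topology on X.

Axiom (T1): ∅ ∈ τ? Yes; X ∈ τ? Yes.
Axiom (T2/T3): check pairwise unions and intersections of members of τ.
Counterexample for (T2): {r, s} ∪ {s, u} = {r, s, u} ∉ τ. Therefore τ is NOT a topology.


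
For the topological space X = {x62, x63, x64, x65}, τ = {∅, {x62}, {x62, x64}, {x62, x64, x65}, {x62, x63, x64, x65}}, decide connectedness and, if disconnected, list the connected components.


(X, τ) is connected.

Find clopen sets (U ∈ τ with X ∖ U ∈ τ):
  U = ∅, X ∖ U = {x62, x63, x64, x65} — both open, so U is clopen.
  U = {x62, x63, x64, x65}, X ∖ U = ∅ — both open, so U is clopen.
Only trivial clopens (∅ and X) exist, so (X, τ) is connected.
Compute connected components by grouping points that agree on all clopens:
  component: {x62, x63, x64, x65}


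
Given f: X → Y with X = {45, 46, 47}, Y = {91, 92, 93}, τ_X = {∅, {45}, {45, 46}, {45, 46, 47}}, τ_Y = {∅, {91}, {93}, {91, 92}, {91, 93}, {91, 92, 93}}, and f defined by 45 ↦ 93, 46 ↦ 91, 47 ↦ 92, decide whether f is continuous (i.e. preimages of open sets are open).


f is NOT continuous.

Compute f^{-1}(U) for each U ∈ τ_Y:
  U = ∅: f^{-1}(U) = ∅ ∈ τ_X ✓.
  U = {91}: f^{-1}(U) = {46} ∉ τ_X ✗.
  U = {93}: f^{-1}(U) = {45} ∈ τ_X ✓.
  U = {91, 92}: f^{-1}(U) = {46, 47} ∉ τ_X ✗.
  U = {91, 93}: f^{-1}(U) = {45, 46} ∈ τ_X ✓.
  U = {91, 92, 93}: f^{-1}(U) = {45, 46, 47} ∈ τ_X ✓.
Found U = {91} with f^{-1}(U) = {46} not in τ_X. Therefore f is NOT continuous.


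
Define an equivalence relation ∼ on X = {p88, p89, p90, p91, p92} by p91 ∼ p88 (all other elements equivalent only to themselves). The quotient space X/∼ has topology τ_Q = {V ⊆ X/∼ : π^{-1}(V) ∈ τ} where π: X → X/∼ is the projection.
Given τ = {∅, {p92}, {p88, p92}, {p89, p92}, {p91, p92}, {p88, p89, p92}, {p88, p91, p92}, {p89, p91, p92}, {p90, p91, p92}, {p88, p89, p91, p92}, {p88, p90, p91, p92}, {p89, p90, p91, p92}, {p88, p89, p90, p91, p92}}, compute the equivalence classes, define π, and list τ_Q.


X/∼ = {[p88=p91], [p89], [p90], [p92]}; |τ_Q| = 7.

Equivalence classes: [p88=p91], [p89], [p90], [p92].
Quotient map π: X → X/∼ sends p88 ↦ [p88=p91], p89 ↦ [p89], p90 ↦ [p90], p91 ↦ [p88=p91], p92 ↦ [p92].
For each subset V ⊆ X/∼, compute π^{-1}(V) ⊆ X and check whether π^{-1}(V) ∈ τ. V is open in τ_Q iff π^{-1}(V) ∈ τ.
  V = {}: π^{-1}(V) = ∅ ∈ τ ✓.
  V = {[p88=p91]}: π^{-1}(V) = {p88, p91} ∉ τ ✗.
  V = {[p89]}: π^{-1}(V) = {p89} ∉ τ ✗.
  V = {[p88=p91], [p89]}: π^{-1}(V) = {p88, p89, p91} ∉ τ ✗.
  V = {[p90]}: π^{-1}(V) = {p90} ∉ τ ✗.
  V = {[p88=p91], [p90]}: π^{-1}(V) = {p88, p90, p91} ∉ τ ✗.
  V = {[p89], [p90]}: π^{-1}(V) = {p89, p90} ∉ τ ✗.
  V = {[p88=p91], [p89], [p90]}: π^{-1}(V) = {p88, p89, p90, p91} ∉ τ ✗.
  V = {[p92]}: π^{-1}(V) = {p92} ∈ τ ✓.
  V = {[p88=p91], [p92]}: π^{-1}(V) = {p88, p91, p92} ∈ τ ✓.
  V = {[p89], [p92]}: π^{-1}(V) = {p89, p92} ∈ τ ✓.
  V = {[p88=p91], [p89], [p92]}: π^{-1}(V) = {p88, p89, p91, p92} ∈ τ ✓.
  V = {[p90], [p92]}: π^{-1}(V) = {p90, p92} ∉ τ ✗.
  V = {[p88=p91], [p90], [p92]}: π^{-1}(V) = {p88, p90, p91, p92} ∈ τ ✓.
  V = {[p89], [p90], [p92]}: π^{-1}(V) = {p89, p90, p92} ∉ τ ✗.
  V = {[p88=p91], [p89], [p90], [p92]}: π^{-1}(V) = {p88, p89, p90, p91, p92} ∈ τ ✓.
Open sets in the quotient: τ_Q = {{}, {[p92]}, {[p88=p91], [p92]}, {[p89], [p92]}, {[p88=p91], [p89], [p92]}, {[p88=p91], [p90], [p92]}, {[p88=p91], [p89], [p90], [p92]}} (7 elements).


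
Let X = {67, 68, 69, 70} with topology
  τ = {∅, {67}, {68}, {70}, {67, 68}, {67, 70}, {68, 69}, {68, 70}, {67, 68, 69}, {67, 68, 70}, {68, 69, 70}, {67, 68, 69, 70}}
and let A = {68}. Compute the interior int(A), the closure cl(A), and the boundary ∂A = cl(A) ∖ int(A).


int(A) = {68}, cl(A) = {68, 69}, ∂A = {69}.

Closed sets in (X, τ) are complements of opens:
  closed(X, τ) = {∅, {67}, {69}, {70}, {67, 69}, {67, 70}, {68, 69}, {69, 70}, {67, 68, 69}, {67, 69, 70}, {68, 69, 70}, {67, 68, 69, 70}}.
int(A) = ⋃ {U ∈ τ : U ⊆ A}. Opens contained in A: ∅, {68}.
Taking the union of these: int(A) = {68}.
cl(A) = ⋂ {C closed : A ⊆ C}. Closed sets containing A: {68, 69}, {67, 68, 69}, {68, 69, 70}, {67, 68, 69, 70}.
Intersecting these: cl(A) = {68, 69}.
∂A = cl(A) ∖ int(A) = {68, 69} ∖ {68} = {69}.


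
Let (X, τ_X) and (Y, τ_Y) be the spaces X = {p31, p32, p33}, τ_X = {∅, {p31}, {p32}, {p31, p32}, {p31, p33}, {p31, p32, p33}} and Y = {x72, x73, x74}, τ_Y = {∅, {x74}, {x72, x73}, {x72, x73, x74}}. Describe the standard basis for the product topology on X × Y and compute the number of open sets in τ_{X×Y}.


Basis B = {∅ × ∅, {p31} × {x74}, {p32} × {x74}, {p31} × {x72, x73}, {p31, p32} × {x74}, {p31, p33} × {x74}, {p32} × {x72, x73}, {p31} × {x72, x73, x74}, {p31, p32, p33} × {x74}, {p32} × {x72, x73, x74}, {p31, p32} × {x72, x73}, {p31, p33} × {x72, x73}, {p31, p32} × {x72, x73, x74}, {p31, p33} × {x72, x73, x74}, {p31, p32, p33} × {x72, x73}, {p31, p32, p33} × {x72, x73, x74}}; |τ_{X×Y}| = 36.

Enumerate products U × V with U ∈ τ_X, V ∈ τ_Y (deduplicated):
  ∅ × ∅ = {} (∅)
  {p31} × {x74} = {(p31,x74)}
  {p32} × {x74} = {(p32,x74)}
  {p31} × {x72, x73} = {(p31,x72), (p31,x73)}
  {p31, p32} × {x74} = {(p31,x74), (p32,x74)}
  {p31, p33} × {x74} = {(p31,x74), (p33,x74)}
  {p32} × {x72, x73} = {(p32,x72), (p32,x73)}
  {p31} × {x72, x73, x74} = {(p31,x72), (p31,x73), (p31,x74)}
  {p31, p32, p33} × {x74} = {(p31,x74), (p32,x74), (p33,x74)}
  {p32} × {x72, x73, x74} = {(p32,x72), (p32,x73), (p32,x74)}
  {p31, p32} × {x72, x73} = {(p31,x72), (p31,x73), (p32,x72), (p32,x73)}
  {p31, p33} × {x72, x73} = {(p31,x72), (p31,x73), (p33,x72), (p33,x73)}
  {p31, p32} × {x72, x73, x74} = {(p31,x72), (p31,x73), (p31,x74), (p32,x72), (p32,x73), (p32,x74)}
  {p31, p33} × {x72, x73, x74} = {(p31,x72), (p31,x73), (p31,x74), (p33,x72), (p33,x73), (p33,x74)}
  {p31, p32, p33} × {x72, x73} = {(p31,x72), (p31,x73), (p32,x72), (p32,x73), (p33,x72), (p33,x73)}
  {p31, p32, p33} × {x72, x73, x74} = {(p31,x72), (p31,x73), (p31,x74), (p32,x72), (p32,x73), (p32,x74), (p33,x72), (p33,x73), (p33,x74)}
These 16 distinct sets form the basis B.
Close under arbitrary unions to get τ_{X×Y}; counting gives |τ_{X×Y}| = 36.


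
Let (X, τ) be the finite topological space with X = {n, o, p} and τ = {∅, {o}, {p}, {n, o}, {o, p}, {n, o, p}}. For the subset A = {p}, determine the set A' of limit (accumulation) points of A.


A' = ∅

For each x ∈ X, list the open sets U ∈ τ with x ∈ U, then check whether U ∩ (A ∖ {x}) ≠ ∅ for every such U.
  x = n: open {n, o} ∋ x has {n, o} ∩ (A ∖ {n}) = ∅, so x is NOT a limit point.
  x = o: open {o} ∋ x has {o} ∩ (A ∖ {o}) = ∅, so x is NOT a limit point.
  x = p: open {p} ∋ x has {p} ∩ (A ∖ {p}) = ∅, so x is NOT a limit point.
Collecting: A' = ∅.


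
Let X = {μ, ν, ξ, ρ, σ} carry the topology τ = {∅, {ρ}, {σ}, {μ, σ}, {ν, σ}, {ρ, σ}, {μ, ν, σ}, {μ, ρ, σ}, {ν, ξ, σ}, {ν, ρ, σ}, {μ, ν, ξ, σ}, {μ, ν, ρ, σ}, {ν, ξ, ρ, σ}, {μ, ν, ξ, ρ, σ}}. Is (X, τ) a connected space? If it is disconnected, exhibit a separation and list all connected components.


(X, τ) is disconnected; components = [{ρ}, {μ, ν, ξ, σ}].

Find clopen sets (U ∈ τ with X ∖ U ∈ τ):
  U = ∅, X ∖ U = {μ, ν, ξ, ρ, σ} — both open, so U is clopen.
  U = {ρ}, X ∖ U = {μ, ν, ξ, σ} — both open, so U is clopen.
  U = {μ, ν, ξ, σ}, X ∖ U = {ρ} — both open, so U is clopen.
  U = {μ, ν, ξ, ρ, σ}, X ∖ U = ∅ — both open, so U is clopen.
Nontrivial clopen(s) exist: e.g. {μ, ν, ξ, σ}. So (X, τ) is disconnected.
Compute connected components by grouping points that agree on all clopens:
  component: {ρ}
  component: {μ, ν, ξ, σ}


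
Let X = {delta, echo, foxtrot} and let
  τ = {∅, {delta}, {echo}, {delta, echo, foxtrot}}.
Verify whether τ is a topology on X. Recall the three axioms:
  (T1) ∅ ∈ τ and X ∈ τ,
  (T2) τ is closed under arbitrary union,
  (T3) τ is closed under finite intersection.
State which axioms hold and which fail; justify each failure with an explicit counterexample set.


τ is NOT a topology on X.

Axiom (T1): ∅ ∈ τ? Yes; X ∈ τ? Yes.
Axiom (T2/T3): check pairwise unions and intersections of members of τ.
Counterexample for (T2): {delta} ∪ {echo} = {delta, echo} ∉ τ. Therefore τ is NOT a topology.


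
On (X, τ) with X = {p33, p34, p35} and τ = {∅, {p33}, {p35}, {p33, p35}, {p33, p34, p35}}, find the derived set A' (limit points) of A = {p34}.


A' = ∅

For each x ∈ X, list the open sets U ∈ τ with x ∈ U, then check whether U ∩ (A ∖ {x}) ≠ ∅ for every such U.
  x = p33: open {p33} ∋ x has {p33} ∩ (A ∖ {p33}) = ∅, so x is NOT a limit point.
  x = p34: open {p33, p34, p35} ∋ x has {p33, p34, p35} ∩ (A ∖ {p34}) = ∅, so x is NOT a limit point.
  x = p35: open {p35} ∋ x has {p35} ∩ (A ∖ {p35}) = ∅, so x is NOT a limit point.
Collecting: A' = ∅.


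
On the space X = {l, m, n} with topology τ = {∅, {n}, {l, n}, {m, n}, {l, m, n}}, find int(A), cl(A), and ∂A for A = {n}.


int(A) = {n}, cl(A) = {l, m, n}, ∂A = {l, m}.

Closed sets in (X, τ) are complements of opens:
  closed(X, τ) = {∅, {l}, {m}, {l, m}, {l, m, n}}.
int(A) = ⋃ {U ∈ τ : U ⊆ A}. Opens contained in A: ∅, {n}.
Taking the union of these: int(A) = {n}.
cl(A) = ⋂ {C closed : A ⊆ C}. Closed sets containing A: {l, m, n}.
Intersecting these: cl(A) = {l, m, n}.
∂A = cl(A) ∖ int(A) = {l, m, n} ∖ {n} = {l, m}.


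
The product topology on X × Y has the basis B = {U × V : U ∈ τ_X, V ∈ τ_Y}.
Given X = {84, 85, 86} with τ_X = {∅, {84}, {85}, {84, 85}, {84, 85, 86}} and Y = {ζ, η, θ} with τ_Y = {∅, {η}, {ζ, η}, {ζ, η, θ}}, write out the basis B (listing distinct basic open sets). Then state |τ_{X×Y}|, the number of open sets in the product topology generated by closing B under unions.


Basis B = {∅ × ∅, {84} × {η}, {85} × {η}, {84} × {ζ, η}, {84, 85} × {η}, {85} × {ζ, η}, {84} × {ζ, η, θ}, {84, 85, 86} × {η}, {85} × {ζ, η, θ}, {84, 85} × {ζ, η}, {84, 85} × {ζ, η, θ}, {84, 85, 86} × {ζ, η}, {84, 85, 86} × {ζ, η, θ}}; |τ_{X×Y}| = 30.

Enumerate products U × V with U ∈ τ_X, V ∈ τ_Y (deduplicated):
  ∅ × ∅ = {} (∅)
  {84} × {η} = {(84,η)}
  {85} × {η} = {(85,η)}
  {84} × {ζ, η} = {(84,ζ), (84,η)}
  {84, 85} × {η} = {(84,η), (85,η)}
  {85} × {ζ, η} = {(85,ζ), (85,η)}
  {84} × {ζ, η, θ} = {(84,ζ), (84,η), (84,θ)}
  {84, 85, 86} × {η} = {(84,η), (85,η), (86,η)}
  {85} × {ζ, η, θ} = {(85,ζ), (85,η), (85,θ)}
  {84, 85} × {ζ, η} = {(84,ζ), (84,η), (85,ζ), (85,η)}
  {84, 85} × {ζ, η, θ} = {(84,ζ), (84,η), (84,θ), (85,ζ), (85,η), (85,θ)}
  {84, 85, 86} × {ζ, η} = {(84,ζ), (84,η), (85,ζ), (85,η), (86,ζ), (86,η)}
  {84, 85, 86} × {ζ, η, θ} = {(84,ζ), (84,η), (84,θ), (85,ζ), (85,η), (85,θ), (86,ζ), (86,η), (86,θ)}
These 13 distinct sets form the basis B.
Close under arbitrary unions to get τ_{X×Y}; counting gives |τ_{X×Y}| = 30.
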